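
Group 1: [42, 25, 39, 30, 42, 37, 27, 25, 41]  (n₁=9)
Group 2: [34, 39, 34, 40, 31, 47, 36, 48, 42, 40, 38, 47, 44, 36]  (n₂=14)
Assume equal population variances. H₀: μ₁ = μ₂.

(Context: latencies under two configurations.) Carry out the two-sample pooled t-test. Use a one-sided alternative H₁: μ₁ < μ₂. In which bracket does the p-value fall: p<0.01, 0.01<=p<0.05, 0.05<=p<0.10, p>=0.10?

p-value bracket: 0.01<=p<0.05

x̄₁=34.222, s₁=7.396, n₁=9
x̄₂=39.714, s₂=5.341, n₂=14
s_p² = [8·7.396² + 13·5.341²]/21 = 38.4958
SE = √(s_p²·(1/9+1/14)) = 2.6509
t = (34.222−39.714)/2.6509 = -2.0718
df = 21
p-value (one-sided, H₁ less) = 0.02539
→ bracket: 0.01<=p<0.05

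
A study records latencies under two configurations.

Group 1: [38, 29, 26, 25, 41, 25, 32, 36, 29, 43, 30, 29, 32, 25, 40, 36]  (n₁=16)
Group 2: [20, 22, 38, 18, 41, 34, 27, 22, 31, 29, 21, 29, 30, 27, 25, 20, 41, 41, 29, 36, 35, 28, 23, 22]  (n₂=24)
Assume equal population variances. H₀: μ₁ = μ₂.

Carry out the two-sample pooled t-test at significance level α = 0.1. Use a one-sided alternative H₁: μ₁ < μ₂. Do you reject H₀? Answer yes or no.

reject H₀: no

x̄₁=32.250, s₁=6.039, n₁=16
x̄₂=28.708, s₂=7.166, n₂=24
s_p² = [15·6.039² + 23·7.166²]/38 = 45.4726
SE = √(s_p²·(1/16+1/24)) = 2.1764
t = (32.250−28.708)/2.1764 = 1.6273
df = 38
p-value (one-sided, H₁ less) = 0.94403
At α=0.1: p ≥ α → fail to reject H₀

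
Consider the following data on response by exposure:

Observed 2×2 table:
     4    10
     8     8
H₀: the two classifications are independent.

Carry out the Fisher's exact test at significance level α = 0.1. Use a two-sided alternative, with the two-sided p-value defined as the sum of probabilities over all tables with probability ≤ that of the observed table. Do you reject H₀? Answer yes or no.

Margins: r₁=14, r₂=16, c₁=12, c₂=18, n=30
p_obs = C(14,4)·C(16,8)/C(30,12); sum pmf over tables with pmf ≤ p_obs
p-value (two-sided) = 0.28385
At α=0.1: p ≥ α → fail to reject H₀

reject H₀: no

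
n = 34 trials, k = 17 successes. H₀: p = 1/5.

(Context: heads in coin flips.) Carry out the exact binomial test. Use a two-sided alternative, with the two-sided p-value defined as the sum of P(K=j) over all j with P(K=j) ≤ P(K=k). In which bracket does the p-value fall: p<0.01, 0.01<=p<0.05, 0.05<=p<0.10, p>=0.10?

Exact binomial: n=34, k=17, p₀=1/5=0.2000
P(X=j) = C(n,j)·p₀^j·(1−p₀)^(n−j); p = Σ P(X=j) over j with P(X=j) ≤ P(X=17)
p-value (two-sided) = 0.00009
→ bracket: p<0.01

p-value bracket: p<0.01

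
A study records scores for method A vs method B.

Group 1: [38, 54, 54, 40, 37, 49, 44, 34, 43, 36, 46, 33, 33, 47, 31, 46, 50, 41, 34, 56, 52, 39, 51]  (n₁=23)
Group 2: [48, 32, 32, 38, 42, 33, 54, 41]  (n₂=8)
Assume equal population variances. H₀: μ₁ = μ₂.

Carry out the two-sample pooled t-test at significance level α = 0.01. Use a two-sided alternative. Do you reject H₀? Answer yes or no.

x̄₁=42.957, s₁=7.749, n₁=23
x̄₂=40.000, s₂=7.982, n₂=8
s_p² = [22·7.749² + 7·7.982²]/29 = 60.9295
SE = √(s_p²·(1/23+1/8)) = 3.2040
t = (42.957−40.000)/3.2040 = 0.9228
df = 29
p-value (two-sided) = 0.36374
At α=0.01: p ≥ α → fail to reject H₀

reject H₀: no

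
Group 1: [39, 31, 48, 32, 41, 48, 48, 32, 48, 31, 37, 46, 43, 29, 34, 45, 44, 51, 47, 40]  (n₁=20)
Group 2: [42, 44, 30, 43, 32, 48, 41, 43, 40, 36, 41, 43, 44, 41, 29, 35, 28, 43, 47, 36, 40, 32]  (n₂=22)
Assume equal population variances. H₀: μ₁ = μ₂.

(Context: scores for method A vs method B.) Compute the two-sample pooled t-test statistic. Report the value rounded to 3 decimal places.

test statistic = 0.850

x̄₁=40.700, s₁=7.109, n₁=20
x̄₂=39.000, s₂=5.839, n₂=22
s_p² = [19·7.109² + 21·5.839²]/40 = 41.9050
SE = √(s_p²·(1/20+1/22)) = 2.0000
t = (40.700−39.000)/2.0000 = 0.8500
df = 40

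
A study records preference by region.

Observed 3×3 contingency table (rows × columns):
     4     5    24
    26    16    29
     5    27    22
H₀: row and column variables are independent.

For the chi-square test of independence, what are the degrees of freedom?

degrees of freedom = 4

df = (r−1)(c−1) = (3−1)·(3−1) = 4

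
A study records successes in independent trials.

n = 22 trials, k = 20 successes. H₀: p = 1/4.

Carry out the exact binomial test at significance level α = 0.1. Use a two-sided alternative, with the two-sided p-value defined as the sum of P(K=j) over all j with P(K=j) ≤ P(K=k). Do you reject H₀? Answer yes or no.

Exact binomial: n=22, k=20, p₀=1/4=0.2500
P(X=j) = C(n,j)·p₀^j·(1−p₀)^(n−j); p = Σ P(X=j) over j with P(X=j) ≤ P(X=20)
p-value (two-sided) = 0.00000
At α=0.1: p < α → reject H₀

reject H₀: yes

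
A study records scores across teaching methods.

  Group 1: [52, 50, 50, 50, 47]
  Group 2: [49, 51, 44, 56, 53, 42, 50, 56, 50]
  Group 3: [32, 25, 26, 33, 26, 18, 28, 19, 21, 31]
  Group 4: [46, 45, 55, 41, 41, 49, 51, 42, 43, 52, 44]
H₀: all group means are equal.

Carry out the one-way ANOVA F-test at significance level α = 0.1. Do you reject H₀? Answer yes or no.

Group means [49.80, 50.11, 25.90, 46.27], grand mean 41.943
SSB = Σnᵢ(x̄ᵢ−x̄)² = 3689.115; SSW = ΣΣ(x−x̄ᵢ)² = 678.771
MSB = 3689.115/3 = 1229.7050; MSW = 678.771/31 = 21.8958
F = MSB/MSW = 56.1616
df = (3, 31)
p-value (upper-tail) = 0.00000
At α=0.1: p < α → reject H₀

reject H₀: yes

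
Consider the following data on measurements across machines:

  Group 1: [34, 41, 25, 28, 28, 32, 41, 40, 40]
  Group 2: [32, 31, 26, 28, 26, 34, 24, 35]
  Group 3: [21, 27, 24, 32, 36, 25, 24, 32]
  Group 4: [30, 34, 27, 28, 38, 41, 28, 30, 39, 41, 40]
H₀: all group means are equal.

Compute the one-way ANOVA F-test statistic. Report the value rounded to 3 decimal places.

test statistic = 3.368

Group means [34.33, 29.50, 27.62, 34.18], grand mean 31.722
SSB = Σnᵢ(x̄ᵢ−x̄)² = 301.711; SSW = ΣΣ(x−x̄ᵢ)² = 955.511
MSB = 301.711/3 = 100.5703; MSW = 955.511/32 = 29.8597
F = MSB/MSW = 3.3681
df = (3, 32)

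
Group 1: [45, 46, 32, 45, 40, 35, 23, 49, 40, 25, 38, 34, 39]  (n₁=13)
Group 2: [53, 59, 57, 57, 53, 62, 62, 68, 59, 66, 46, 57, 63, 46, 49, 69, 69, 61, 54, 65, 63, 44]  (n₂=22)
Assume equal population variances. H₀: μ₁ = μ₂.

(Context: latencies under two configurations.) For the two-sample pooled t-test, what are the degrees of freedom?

degrees of freedom = 33

df = n₁ + n₂ − 2 = 13 + 22 − 2 = 33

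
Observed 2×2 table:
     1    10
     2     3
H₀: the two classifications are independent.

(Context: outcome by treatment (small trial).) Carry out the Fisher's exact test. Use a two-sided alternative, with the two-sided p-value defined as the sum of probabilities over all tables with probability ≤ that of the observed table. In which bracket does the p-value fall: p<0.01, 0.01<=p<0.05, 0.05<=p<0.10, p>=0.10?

Margins: r₁=11, r₂=5, c₁=3, c₂=13, n=16
p_obs = C(11,1)·C(5,2)/C(16,3); sum pmf over tables with pmf ≤ p_obs
p-value (two-sided) = 0.21429
→ bracket: p>=0.10

p-value bracket: p>=0.10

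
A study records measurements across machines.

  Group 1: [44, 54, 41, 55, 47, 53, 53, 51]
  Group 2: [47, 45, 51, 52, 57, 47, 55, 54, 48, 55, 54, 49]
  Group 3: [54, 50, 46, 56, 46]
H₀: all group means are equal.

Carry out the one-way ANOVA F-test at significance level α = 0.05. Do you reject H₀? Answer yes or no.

reject H₀: no

Group means [49.75, 51.17, 50.40], grand mean 50.560
SSB = Σnᵢ(x̄ᵢ−x̄)² = 9.793; SSW = ΣΣ(x−x̄ᵢ)² = 436.367
MSB = 9.793/2 = 4.8967; MSW = 436.367/22 = 19.8348
F = MSB/MSW = 0.2469
df = (2, 22)
p-value (upper-tail) = 0.78338
At α=0.05: p ≥ α → fail to reject H₀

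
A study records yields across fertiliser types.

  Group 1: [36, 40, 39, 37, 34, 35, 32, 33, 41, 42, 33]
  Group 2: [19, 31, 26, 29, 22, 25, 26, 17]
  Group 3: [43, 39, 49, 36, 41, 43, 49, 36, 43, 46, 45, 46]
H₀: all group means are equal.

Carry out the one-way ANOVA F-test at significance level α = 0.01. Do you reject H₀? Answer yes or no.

Group means [36.55, 24.38, 43.00], grand mean 35.903
SSB = Σnᵢ(x̄ᵢ−x̄)² = 1672.107; SSW = ΣΣ(x−x̄ᵢ)² = 494.602
MSB = 1672.107/2 = 836.0537; MSW = 494.602/28 = 17.6644
F = MSB/MSW = 47.3300
df = (2, 28)
p-value (upper-tail) = 0.00000
At α=0.01: p < α → reject H₀

reject H₀: yes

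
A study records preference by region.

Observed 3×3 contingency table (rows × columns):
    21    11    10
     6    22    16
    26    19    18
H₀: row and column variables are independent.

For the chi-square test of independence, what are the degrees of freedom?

df = (r−1)(c−1) = (3−1)·(3−1) = 4

degrees of freedom = 4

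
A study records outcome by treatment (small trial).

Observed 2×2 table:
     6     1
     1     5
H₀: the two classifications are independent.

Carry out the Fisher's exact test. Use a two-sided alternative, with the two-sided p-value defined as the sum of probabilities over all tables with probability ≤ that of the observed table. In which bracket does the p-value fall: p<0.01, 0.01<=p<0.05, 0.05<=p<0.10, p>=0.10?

Margins: r₁=7, r₂=6, c₁=7, c₂=6, n=13
p_obs = C(7,6)·C(6,1)/C(13,7); sum pmf over tables with pmf ≤ p_obs
p-value (two-sided) = 0.02914
→ bracket: 0.01<=p<0.05

p-value bracket: 0.01<=p<0.05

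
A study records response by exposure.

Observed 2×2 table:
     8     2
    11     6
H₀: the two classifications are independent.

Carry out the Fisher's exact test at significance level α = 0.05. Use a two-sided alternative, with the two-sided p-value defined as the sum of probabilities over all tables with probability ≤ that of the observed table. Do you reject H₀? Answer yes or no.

Margins: r₁=10, r₂=17, c₁=19, c₂=8, n=27
p_obs = C(10,8)·C(17,11)/C(27,19); sum pmf over tables with pmf ≤ p_obs
p-value (two-sided) = 0.66552
At α=0.05: p ≥ α → fail to reject H₀

reject H₀: no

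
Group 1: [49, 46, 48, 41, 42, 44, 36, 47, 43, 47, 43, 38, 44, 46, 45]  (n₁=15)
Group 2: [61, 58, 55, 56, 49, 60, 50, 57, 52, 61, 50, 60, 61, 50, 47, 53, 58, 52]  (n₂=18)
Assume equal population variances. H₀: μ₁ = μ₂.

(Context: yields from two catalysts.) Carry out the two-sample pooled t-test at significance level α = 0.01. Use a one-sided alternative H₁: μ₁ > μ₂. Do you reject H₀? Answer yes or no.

x̄₁=43.933, s₁=3.615, n₁=15
x̄₂=55.000, s₂=4.715, n₂=18
s_p² = [14·3.615² + 17·4.715²]/31 = 18.0946
SE = √(s_p²·(1/15+1/18)) = 1.4871
t = (43.933−55.000)/1.4871 = -7.4416
df = 31
p-value (one-sided, H₁ greater) = 1.00000
At α=0.01: p ≥ α → fail to reject H₀

reject H₀: no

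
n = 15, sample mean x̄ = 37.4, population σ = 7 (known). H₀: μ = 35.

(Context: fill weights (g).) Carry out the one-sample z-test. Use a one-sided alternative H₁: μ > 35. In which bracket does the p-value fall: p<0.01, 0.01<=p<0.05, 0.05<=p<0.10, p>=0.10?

SE = σ/√n = 7/√15 = 1.8074
z = (x̄−μ₀)/SE = (37.4−35)/1.8074 = 1.3279
p-value (one-sided, H₁ greater) = 0.09211
→ bracket: 0.05<=p<0.10

p-value bracket: 0.05<=p<0.10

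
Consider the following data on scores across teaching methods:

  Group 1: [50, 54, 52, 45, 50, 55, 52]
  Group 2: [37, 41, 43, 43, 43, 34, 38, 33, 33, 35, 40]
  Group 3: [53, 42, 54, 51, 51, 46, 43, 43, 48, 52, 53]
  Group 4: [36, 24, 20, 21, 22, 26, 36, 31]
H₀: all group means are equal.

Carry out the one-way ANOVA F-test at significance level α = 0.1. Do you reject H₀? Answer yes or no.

Group means [51.14, 38.18, 48.73, 27.00], grand mean 41.351
SSB = Σnᵢ(x̄ᵢ−x̄)² = 3027.757; SSW = ΣΣ(x−x̄ᵢ)² = 730.675
MSB = 3027.757/3 = 1009.2524; MSW = 730.675/33 = 22.1417
F = MSB/MSW = 45.5816
df = (3, 33)
p-value (upper-tail) = 0.00000
At α=0.1: p < α → reject H₀

reject H₀: yes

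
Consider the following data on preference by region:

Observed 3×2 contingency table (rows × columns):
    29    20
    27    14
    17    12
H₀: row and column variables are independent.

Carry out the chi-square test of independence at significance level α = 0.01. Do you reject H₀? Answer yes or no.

Row totals [49, 41, 29], col totals [73, 46], n=119
χ² = (29−30.06)²/30.06 + (20−18.94)²/18.94 + (27−25.15)²/25.15 + (14−15.85)²/15.85 + (17−17.79)²/17.79 + (12−11.21)²/11.21 = 0.5388
df = 2
p-value (upper-tail) = 0.76385
At α=0.01: p ≥ α → fail to reject H₀

reject H₀: no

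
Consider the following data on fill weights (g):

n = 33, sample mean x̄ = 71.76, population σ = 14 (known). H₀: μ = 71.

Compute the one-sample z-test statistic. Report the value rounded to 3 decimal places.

test statistic = 0.312

SE = σ/√n = 14/√33 = 2.4371
z = (x̄−μ₀)/SE = (71.76−71)/2.4371 = 0.3118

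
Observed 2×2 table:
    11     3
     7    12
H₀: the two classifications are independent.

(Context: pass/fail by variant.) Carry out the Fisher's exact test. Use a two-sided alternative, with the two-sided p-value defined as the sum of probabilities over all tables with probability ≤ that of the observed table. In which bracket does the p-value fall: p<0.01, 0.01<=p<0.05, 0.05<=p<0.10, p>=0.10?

Margins: r₁=14, r₂=19, c₁=18, c₂=15, n=33
p_obs = C(14,11)·C(19,7)/C(33,18); sum pmf over tables with pmf ≤ p_obs
p-value (two-sided) = 0.03290
→ bracket: 0.01<=p<0.05

p-value bracket: 0.01<=p<0.05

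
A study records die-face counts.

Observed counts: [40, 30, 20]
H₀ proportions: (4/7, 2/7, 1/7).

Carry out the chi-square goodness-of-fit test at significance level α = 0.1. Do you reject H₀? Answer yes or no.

n = 90; E_i = n·p_i = [51.43, 25.71, 12.86]
χ² = (40−51.43)²/51.43 + (30−25.71)²/25.71 + (20−12.86)²/12.86 = 7.2222
df = 2
p-value (upper-tail) = 0.02702
At α=0.1: p < α → reject H₀

reject H₀: yes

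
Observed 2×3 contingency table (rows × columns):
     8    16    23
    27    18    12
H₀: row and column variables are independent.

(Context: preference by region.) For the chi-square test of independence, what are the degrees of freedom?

degrees of freedom = 2

df = (r−1)(c−1) = (2−1)·(3−1) = 2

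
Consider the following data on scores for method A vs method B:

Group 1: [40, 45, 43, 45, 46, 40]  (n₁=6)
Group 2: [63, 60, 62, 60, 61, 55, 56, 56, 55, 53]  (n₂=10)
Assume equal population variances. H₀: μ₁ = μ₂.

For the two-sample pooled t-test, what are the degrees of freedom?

df = n₁ + n₂ − 2 = 6 + 10 − 2 = 14

degrees of freedom = 14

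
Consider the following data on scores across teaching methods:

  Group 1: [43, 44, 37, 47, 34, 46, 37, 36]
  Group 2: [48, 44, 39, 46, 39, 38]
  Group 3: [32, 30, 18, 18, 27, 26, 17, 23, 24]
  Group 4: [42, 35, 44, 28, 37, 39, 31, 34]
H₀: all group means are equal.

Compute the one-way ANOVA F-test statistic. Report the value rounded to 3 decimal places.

Group means [40.50, 42.33, 23.89, 36.25], grand mean 34.935
SSB = Σnᵢ(x̄ᵢ−x̄)² = 1688.149; SSW = ΣΣ(x−x̄ᵢ)² = 705.722
MSB = 1688.149/3 = 562.7162; MSW = 705.722/27 = 26.1379
F = MSB/MSW = 21.5288
df = (3, 27)

test statistic = 21.529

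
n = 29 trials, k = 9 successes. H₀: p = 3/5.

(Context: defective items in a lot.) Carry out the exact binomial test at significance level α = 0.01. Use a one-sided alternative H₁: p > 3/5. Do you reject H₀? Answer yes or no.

reject H₀: no

Exact binomial: n=29, k=9, p₀=3/5=0.6000
P(X≥9) from Σ C(n,i)·p₀^i·(1−p₀)^(n−i)
p-value (one-sided, H₁ greater) = 0.99959
At α=0.01: p ≥ α → fail to reject H₀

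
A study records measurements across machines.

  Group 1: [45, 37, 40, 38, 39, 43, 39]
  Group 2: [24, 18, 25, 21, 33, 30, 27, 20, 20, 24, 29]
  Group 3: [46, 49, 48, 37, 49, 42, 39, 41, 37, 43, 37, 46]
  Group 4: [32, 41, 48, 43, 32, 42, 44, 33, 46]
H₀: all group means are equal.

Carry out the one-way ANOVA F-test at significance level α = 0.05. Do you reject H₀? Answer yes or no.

reject H₀: yes

Group means [40.14, 24.64, 42.83, 40.11], grand mean 36.590
SSB = Σnᵢ(x̄ᵢ−x̄)² = 2239.478; SSW = ΣΣ(x−x̄ᵢ)² = 823.958
MSB = 2239.478/3 = 746.4926; MSW = 823.958/35 = 23.5417
F = MSB/MSW = 31.7094
df = (3, 35)
p-value (upper-tail) = 0.00000
At α=0.05: p < α → reject H₀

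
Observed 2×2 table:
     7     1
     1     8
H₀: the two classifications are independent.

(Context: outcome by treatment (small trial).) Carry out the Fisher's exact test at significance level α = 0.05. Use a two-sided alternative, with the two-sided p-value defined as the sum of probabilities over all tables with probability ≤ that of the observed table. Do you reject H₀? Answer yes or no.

Margins: r₁=8, r₂=9, c₁=8, c₂=9, n=17
p_obs = C(8,7)·C(9,1)/C(17,8); sum pmf over tables with pmf ≤ p_obs
p-value (two-sided) = 0.00337
At α=0.05: p < α → reject H₀

reject H₀: yes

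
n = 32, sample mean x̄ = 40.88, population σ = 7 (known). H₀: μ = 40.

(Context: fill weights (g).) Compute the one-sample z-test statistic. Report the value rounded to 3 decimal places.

SE = σ/√n = 7/√32 = 1.2374
z = (x̄−μ₀)/SE = (40.88−40)/1.2374 = 0.7111

test statistic = 0.711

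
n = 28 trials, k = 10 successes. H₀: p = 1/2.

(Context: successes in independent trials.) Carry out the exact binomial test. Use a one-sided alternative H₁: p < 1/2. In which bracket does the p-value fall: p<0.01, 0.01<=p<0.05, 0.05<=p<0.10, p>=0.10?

Exact binomial: n=28, k=10, p₀=1/2=0.5000
P(X≤10) from Σ C(n,i)·p₀^i·(1−p₀)^(n−i)
p-value (one-sided, H₁ less) = 0.09247
→ bracket: 0.05<=p<0.10

p-value bracket: 0.05<=p<0.10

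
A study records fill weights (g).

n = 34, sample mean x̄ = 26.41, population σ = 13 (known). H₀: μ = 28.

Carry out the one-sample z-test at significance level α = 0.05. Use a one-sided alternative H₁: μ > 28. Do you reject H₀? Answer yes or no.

reject H₀: no

SE = σ/√n = 13/√34 = 2.2295
z = (x̄−μ₀)/SE = (26.41−28)/2.2295 = -0.7132
p-value (one-sided, H₁ greater) = 0.76213
At α=0.05: p ≥ α → fail to reject H₀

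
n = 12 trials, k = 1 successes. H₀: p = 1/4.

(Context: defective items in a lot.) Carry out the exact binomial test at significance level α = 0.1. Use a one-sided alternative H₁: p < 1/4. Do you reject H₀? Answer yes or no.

reject H₀: no

Exact binomial: n=12, k=1, p₀=1/4=0.2500
P(X≤1) from Σ C(n,i)·p₀^i·(1−p₀)^(n−i)
p-value (one-sided, H₁ less) = 0.15838
At α=0.1: p ≥ α → fail to reject H₀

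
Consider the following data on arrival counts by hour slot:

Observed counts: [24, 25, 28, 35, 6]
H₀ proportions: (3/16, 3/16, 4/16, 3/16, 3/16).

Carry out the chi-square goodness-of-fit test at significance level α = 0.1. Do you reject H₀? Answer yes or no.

reject H₀: yes

n = 118; E_i = n·p_i = [22.12, 22.12, 29.50, 22.12, 22.12]
χ² = (24−22.12)²/22.12 + (25−22.12)²/22.12 + (28−29.50)²/29.50 + (35−22.12)²/22.12 + (6−22.12)²/22.12 = 19.8531
df = 4
p-value (upper-tail) = 0.00053
At α=0.1: p < α → reject H₀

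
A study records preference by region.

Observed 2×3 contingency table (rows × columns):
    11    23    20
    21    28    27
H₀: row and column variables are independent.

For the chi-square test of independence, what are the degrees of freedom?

df = (r−1)(c−1) = (2−1)·(3−1) = 2

degrees of freedom = 2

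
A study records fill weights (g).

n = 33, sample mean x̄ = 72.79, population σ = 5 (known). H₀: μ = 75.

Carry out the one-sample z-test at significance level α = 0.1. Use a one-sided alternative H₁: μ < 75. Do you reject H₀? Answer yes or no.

SE = σ/√n = 5/√33 = 0.8704
z = (x̄−μ₀)/SE = (72.79−75)/0.8704 = -2.5391
p-value (one-sided, H₁ less) = 0.00556
At α=0.1: p < α → reject H₀

reject H₀: yes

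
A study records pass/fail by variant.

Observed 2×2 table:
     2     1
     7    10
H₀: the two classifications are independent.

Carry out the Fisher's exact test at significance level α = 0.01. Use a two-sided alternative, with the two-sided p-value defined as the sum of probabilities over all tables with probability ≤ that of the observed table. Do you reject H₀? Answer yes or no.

Margins: r₁=3, r₂=17, c₁=9, c₂=11, n=20
p_obs = C(3,2)·C(17,7)/C(20,9); sum pmf over tables with pmf ≤ p_obs
p-value (two-sided) = 0.56579
At α=0.01: p ≥ α → fail to reject H₀

reject H₀: no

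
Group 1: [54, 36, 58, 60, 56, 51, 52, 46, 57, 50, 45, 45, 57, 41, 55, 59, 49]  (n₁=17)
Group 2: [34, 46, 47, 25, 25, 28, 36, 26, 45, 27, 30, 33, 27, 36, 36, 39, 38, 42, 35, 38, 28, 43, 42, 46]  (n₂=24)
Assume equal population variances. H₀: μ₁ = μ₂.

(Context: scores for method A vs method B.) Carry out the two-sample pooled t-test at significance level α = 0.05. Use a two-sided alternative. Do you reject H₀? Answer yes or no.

reject H₀: yes

x̄₁=51.235, s₁=6.815, n₁=17
x̄₂=35.500, s₂=7.271, n₂=24
s_p² = [16·6.815² + 23·7.271²]/39 = 50.2323
SE = √(s_p²·(1/17+1/24)) = 2.2467
t = (51.235−35.500)/2.2467 = 7.0036
df = 39
p-value (two-sided) = 0.00000
At α=0.05: p < α → reject H₀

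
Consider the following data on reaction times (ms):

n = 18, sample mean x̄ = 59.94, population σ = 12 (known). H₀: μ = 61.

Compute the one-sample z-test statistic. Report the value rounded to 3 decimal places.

SE = σ/√n = 12/√18 = 2.8284
z = (x̄−μ₀)/SE = (59.94−61)/2.8284 = -0.3748

test statistic = -0.375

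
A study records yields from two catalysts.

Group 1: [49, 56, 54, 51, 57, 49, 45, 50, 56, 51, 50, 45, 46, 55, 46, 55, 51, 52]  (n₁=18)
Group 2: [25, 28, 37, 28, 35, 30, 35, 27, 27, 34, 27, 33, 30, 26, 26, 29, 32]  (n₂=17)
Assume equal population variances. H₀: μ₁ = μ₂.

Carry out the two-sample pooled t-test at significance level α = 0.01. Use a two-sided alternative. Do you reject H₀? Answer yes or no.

x̄₁=51.000, s₁=3.911, n₁=18
x̄₂=29.941, s₂=3.716, n₂=17
s_p² = [17·3.911² + 16·3.716²]/33 = 14.5740
SE = √(s_p²·(1/18+1/17)) = 1.2911
t = (51.000−29.941)/1.2911 = 16.3107
df = 33
p-value (two-sided) = 0.00000
At α=0.01: p < α → reject H₀

reject H₀: yes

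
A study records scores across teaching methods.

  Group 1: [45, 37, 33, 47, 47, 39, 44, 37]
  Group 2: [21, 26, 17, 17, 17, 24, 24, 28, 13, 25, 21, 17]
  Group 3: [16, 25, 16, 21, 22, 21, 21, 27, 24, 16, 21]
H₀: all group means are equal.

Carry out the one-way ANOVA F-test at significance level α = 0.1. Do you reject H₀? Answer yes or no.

reject H₀: yes

Group means [41.12, 20.83, 20.91], grand mean 26.097
SSB = Σnᵢ(x̄ᵢ−x̄)² = 2435.259; SSW = ΣΣ(x−x̄ᵢ)² = 569.451
MSB = 2435.259/2 = 1217.6295; MSW = 569.451/28 = 20.3375
F = MSB/MSW = 59.8711
df = (2, 28)
p-value (upper-tail) = 0.00000
At α=0.1: p < α → reject H₀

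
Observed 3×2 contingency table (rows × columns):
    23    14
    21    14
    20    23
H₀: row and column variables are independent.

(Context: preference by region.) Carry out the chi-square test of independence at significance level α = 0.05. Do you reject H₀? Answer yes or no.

Row totals [37, 35, 43], col totals [64, 51], n=115
χ² = (23−20.59)²/20.59 + (14−16.41)²/16.41 + (21−19.48)²/19.48 + (14−15.52)²/15.52 + (20−23.93)²/23.93 + (23−19.07)²/19.07 = 2.3591
df = 2
p-value (upper-tail) = 0.30742
At α=0.05: p ≥ α → fail to reject H₀

reject H₀: no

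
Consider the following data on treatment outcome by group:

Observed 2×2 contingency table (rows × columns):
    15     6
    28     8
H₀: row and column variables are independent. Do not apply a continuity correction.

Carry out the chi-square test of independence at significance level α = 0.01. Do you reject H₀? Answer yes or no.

Row totals [21, 36], col totals [43, 14], n=57
χ² = (15−15.84)²/15.84 + (6−5.16)²/5.16 + (28−27.16)²/27.16 + (8−8.84)²/8.84 = 0.2886
df = 1
p-value (upper-tail) = 0.59114
At α=0.01: p ≥ α → fail to reject H₀

reject H₀: no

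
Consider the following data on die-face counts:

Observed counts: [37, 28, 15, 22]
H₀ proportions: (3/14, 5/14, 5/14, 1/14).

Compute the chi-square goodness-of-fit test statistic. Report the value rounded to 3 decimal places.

test statistic = 54.763

n = 102; E_i = n·p_i = [21.86, 36.43, 36.43, 7.29]
χ² = (37−21.86)²/21.86 + (28−36.43)²/36.43 + (15−36.43)²/36.43 + (22−7.29)²/7.29 = 54.7634
df = 3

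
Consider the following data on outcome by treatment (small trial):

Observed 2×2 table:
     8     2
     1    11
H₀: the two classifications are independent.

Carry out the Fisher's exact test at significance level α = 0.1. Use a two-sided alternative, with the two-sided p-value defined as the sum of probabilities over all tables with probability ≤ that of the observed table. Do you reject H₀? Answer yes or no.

reject H₀: yes

Margins: r₁=10, r₂=12, c₁=9, c₂=13, n=22
p_obs = C(10,8)·C(12,1)/C(22,9); sum pmf over tables with pmf ≤ p_obs
p-value (two-sided) = 0.00155
At α=0.1: p < α → reject H₀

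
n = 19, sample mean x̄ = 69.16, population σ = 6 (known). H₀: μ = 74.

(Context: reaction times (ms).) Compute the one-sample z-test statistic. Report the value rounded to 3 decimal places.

SE = σ/√n = 6/√19 = 1.3765
z = (x̄−μ₀)/SE = (69.16−74)/1.3765 = -3.5162

test statistic = -3.516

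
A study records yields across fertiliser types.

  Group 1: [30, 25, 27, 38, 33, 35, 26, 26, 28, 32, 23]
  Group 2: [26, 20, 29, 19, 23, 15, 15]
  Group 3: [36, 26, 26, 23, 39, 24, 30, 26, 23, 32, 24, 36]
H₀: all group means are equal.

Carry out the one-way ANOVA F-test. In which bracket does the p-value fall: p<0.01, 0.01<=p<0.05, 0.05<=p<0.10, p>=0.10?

Group means [29.36, 21.00, 28.75], grand mean 27.167
SSB = Σnᵢ(x̄ᵢ−x̄)² = 349.371; SSW = ΣΣ(x−x̄ᵢ)² = 742.795
MSB = 349.371/2 = 174.6856; MSW = 742.795/27 = 27.5109
F = MSB/MSW = 6.3497
df = (2, 27)
p-value (upper-tail) = 0.00549
→ bracket: p<0.01

p-value bracket: p<0.01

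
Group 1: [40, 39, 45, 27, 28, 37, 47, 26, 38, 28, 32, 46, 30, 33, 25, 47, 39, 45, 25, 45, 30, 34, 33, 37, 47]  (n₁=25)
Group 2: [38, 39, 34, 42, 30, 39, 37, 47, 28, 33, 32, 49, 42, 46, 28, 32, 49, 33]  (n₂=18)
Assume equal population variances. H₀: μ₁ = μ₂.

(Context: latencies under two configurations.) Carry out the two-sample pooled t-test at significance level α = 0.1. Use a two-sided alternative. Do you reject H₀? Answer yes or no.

x̄₁=36.120, s₁=7.656, n₁=25
x̄₂=37.667, s₂=6.954, n₂=18
s_p² = [24·7.656² + 17·6.954²]/41 = 54.3571
SE = √(s_p²·(1/25+1/18)) = 2.2791
t = (36.120−37.667)/2.2791 = -0.6786
df = 41
p-value (two-sided) = 0.50118
At α=0.1: p ≥ α → fail to reject H₀

reject H₀: no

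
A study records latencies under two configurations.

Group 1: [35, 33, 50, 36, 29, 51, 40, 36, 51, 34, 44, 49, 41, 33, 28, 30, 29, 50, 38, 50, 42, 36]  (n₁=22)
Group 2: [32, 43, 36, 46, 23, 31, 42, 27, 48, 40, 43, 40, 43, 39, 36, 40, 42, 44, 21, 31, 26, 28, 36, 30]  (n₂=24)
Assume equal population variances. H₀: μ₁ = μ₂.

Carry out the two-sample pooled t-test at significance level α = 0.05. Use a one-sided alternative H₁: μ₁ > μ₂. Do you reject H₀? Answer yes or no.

reject H₀: no

x̄₁=39.318, s₁=7.961, n₁=22
x̄₂=36.125, s₂=7.589, n₂=24
s_p² = [21·7.961² + 23·7.589²]/44 = 60.3499
SE = √(s_p²·(1/22+1/24)) = 2.2930
t = (39.318−36.125)/2.2930 = 1.3926
df = 44
p-value (one-sided, H₁ greater) = 0.08537
At α=0.05: p ≥ α → fail to reject H₀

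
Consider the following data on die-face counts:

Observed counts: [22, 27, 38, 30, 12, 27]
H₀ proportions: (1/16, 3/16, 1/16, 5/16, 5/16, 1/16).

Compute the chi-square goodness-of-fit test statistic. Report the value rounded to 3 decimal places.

test statistic = 162.851

n = 156; E_i = n·p_i = [9.75, 29.25, 9.75, 48.75, 48.75, 9.75]
χ² = (22−9.75)²/9.75 + (27−29.25)²/29.25 + (38−9.75)²/9.75 + (30−48.75)²/48.75 + (12−48.75)²/48.75 + (27−9.75)²/9.75 = 162.8513
df = 5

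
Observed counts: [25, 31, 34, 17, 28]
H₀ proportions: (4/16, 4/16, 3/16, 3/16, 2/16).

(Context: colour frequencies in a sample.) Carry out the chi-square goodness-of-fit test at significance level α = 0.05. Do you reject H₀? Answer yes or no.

n = 135; E_i = n·p_i = [33.75, 33.75, 25.31, 25.31, 16.88]
χ² = (25−33.75)²/33.75 + (31−33.75)²/33.75 + (34−25.31)²/25.31 + (17−25.31)²/25.31 + (28−16.88)²/16.88 = 15.5383
df = 4
p-value (upper-tail) = 0.00371
At α=0.05: p < α → reject H₀

reject H₀: yes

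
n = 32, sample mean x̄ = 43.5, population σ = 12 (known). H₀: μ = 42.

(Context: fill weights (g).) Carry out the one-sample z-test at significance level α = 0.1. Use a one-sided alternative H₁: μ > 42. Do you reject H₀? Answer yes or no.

reject H₀: no

SE = σ/√n = 12/√32 = 2.1213
z = (x̄−μ₀)/SE = (43.5−42)/2.1213 = 0.7071
p-value (one-sided, H₁ greater) = 0.23975
At α=0.1: p ≥ α → fail to reject H₀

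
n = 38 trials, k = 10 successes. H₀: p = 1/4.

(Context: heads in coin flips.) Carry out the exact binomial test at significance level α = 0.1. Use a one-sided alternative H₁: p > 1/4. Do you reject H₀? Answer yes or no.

reject H₀: no

Exact binomial: n=38, k=10, p₀=1/4=0.2500
P(X≥10) from Σ C(n,i)·p₀^i·(1−p₀)^(n−i)
p-value (one-sided, H₁ greater) = 0.48735
At α=0.1: p ≥ α → fail to reject H₀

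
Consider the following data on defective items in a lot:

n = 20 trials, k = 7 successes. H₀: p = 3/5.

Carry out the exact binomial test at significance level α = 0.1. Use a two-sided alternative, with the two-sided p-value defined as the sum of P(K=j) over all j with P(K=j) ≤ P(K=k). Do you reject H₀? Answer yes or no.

reject H₀: yes

Exact binomial: n=20, k=7, p₀=3/5=0.6000
P(X=j) = C(n,j)·p₀^j·(1−p₀)^(n−j); p = Σ P(X=j) over j with P(X=j) ≤ P(X=7)
p-value (two-sided) = 0.03699
At α=0.1: p < α → reject H₀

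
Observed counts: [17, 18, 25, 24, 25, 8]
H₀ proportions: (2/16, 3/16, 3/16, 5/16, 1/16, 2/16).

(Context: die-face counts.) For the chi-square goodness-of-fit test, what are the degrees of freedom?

df = k − 1 = 6 − 1 = 5

degrees of freedom = 5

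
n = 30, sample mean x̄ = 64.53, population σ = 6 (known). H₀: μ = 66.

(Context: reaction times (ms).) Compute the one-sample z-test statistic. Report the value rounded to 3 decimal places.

SE = σ/√n = 6/√30 = 1.0954
z = (x̄−μ₀)/SE = (64.53−66)/1.0954 = -1.3419

test statistic = -1.342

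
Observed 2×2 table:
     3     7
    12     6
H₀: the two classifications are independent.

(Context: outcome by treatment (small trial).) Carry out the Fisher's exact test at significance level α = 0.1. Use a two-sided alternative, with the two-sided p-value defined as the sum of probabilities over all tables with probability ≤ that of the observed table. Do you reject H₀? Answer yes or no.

Margins: r₁=10, r₂=18, c₁=15, c₂=13, n=28
p_obs = C(10,3)·C(18,12)/C(28,15); sum pmf over tables with pmf ≤ p_obs
p-value (two-sided) = 0.11407
At α=0.1: p ≥ α → fail to reject H₀

reject H₀: no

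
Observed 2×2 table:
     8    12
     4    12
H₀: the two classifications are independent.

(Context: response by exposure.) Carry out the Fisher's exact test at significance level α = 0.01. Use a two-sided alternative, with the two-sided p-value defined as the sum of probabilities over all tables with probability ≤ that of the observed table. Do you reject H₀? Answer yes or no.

Margins: r₁=20, r₂=16, c₁=12, c₂=24, n=36
p_obs = C(20,8)·C(16,4)/C(36,12); sum pmf over tables with pmf ≤ p_obs
p-value (two-sided) = 0.48150
At α=0.01: p ≥ α → fail to reject H₀

reject H₀: no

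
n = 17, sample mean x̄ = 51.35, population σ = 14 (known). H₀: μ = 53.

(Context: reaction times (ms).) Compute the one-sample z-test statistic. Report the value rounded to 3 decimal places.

test statistic = -0.486

SE = σ/√n = 14/√17 = 3.3955
z = (x̄−μ₀)/SE = (51.35−53)/3.3955 = -0.4859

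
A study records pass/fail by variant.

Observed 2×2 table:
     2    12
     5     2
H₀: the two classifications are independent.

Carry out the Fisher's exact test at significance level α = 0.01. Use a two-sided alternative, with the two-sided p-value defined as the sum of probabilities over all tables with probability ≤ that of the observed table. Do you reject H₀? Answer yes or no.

reject H₀: no

Margins: r₁=14, r₂=7, c₁=7, c₂=14, n=21
p_obs = C(14,2)·C(7,5)/C(21,7); sum pmf over tables with pmf ≤ p_obs
p-value (two-sided) = 0.01729
At α=0.01: p ≥ α → fail to reject H₀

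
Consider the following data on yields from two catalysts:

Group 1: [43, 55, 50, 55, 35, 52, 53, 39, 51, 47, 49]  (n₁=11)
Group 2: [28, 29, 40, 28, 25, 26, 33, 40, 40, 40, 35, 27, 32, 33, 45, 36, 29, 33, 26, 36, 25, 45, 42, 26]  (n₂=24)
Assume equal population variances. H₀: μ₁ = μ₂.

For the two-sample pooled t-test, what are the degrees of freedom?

df = n₁ + n₂ − 2 = 11 + 24 − 2 = 33

degrees of freedom = 33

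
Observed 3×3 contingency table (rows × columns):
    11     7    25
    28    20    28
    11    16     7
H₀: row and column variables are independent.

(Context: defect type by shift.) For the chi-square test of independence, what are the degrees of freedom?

df = (r−1)(c−1) = (3−1)·(3−1) = 4

degrees of freedom = 4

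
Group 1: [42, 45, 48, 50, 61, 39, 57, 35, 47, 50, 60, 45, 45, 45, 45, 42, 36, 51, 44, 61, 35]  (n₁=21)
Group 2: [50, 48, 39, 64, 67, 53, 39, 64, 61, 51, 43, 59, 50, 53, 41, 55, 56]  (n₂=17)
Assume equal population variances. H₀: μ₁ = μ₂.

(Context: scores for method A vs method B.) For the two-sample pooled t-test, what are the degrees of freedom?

df = n₁ + n₂ − 2 = 21 + 17 − 2 = 36

degrees of freedom = 36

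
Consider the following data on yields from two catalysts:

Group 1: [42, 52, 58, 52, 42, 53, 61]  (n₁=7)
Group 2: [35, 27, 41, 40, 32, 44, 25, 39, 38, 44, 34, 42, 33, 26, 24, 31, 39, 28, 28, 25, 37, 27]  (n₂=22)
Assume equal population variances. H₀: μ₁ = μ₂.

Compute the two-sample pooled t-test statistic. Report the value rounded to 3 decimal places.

test statistic = 6.048

x̄₁=51.429, s₁=7.254, n₁=7
x̄₂=33.591, s₂=6.659, n₂=22
s_p² = [6·7.254² + 21·6.659²]/27 = 46.1864
SE = √(s_p²·(1/7+1/22)) = 2.9491
t = (51.429−33.591)/2.9491 = 6.0484
df = 27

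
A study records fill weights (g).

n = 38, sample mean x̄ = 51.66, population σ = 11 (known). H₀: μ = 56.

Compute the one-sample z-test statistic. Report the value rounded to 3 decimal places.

test statistic = -2.432

SE = σ/√n = 11/√38 = 1.7844
z = (x̄−μ₀)/SE = (51.66−56)/1.7844 = -2.4321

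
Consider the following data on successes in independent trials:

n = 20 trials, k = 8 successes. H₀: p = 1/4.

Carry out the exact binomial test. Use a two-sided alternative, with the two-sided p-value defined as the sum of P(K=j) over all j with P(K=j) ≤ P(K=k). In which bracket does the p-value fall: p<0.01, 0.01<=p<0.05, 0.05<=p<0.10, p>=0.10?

Exact binomial: n=20, k=8, p₀=1/4=0.2500
P(X=j) = C(n,j)·p₀^j·(1−p₀)^(n−j); p = Σ P(X=j) over j with P(X=j) ≤ P(X=8)
p-value (two-sided) = 0.12612
→ bracket: p>=0.10

p-value bracket: p>=0.10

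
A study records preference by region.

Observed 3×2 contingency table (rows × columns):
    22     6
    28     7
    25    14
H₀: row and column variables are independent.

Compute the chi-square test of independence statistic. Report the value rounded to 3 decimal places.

test statistic = 2.899

Row totals [28, 35, 39], col totals [75, 27], n=102
χ² = (22−20.59)²/20.59 + (6−7.41)²/7.41 + (28−25.74)²/25.74 + (7−9.26)²/9.26 + (25−28.68)²/28.68 + (14−10.32)²/10.32 = 2.8992
df = 2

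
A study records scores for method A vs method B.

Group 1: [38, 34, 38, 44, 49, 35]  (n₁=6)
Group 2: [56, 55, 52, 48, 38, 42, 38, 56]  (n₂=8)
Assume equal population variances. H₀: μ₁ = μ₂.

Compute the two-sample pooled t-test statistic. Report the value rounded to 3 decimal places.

test statistic = -2.226

x̄₁=39.667, s₁=5.750, n₁=6
x̄₂=48.125, s₂=7.827, n₂=8
s_p² = [5·5.750² + 7·7.827²]/12 = 49.5174
SE = √(s_p²·(1/6+1/8)) = 3.8003
t = (39.667−48.125)/3.8003 = -2.2257
df = 12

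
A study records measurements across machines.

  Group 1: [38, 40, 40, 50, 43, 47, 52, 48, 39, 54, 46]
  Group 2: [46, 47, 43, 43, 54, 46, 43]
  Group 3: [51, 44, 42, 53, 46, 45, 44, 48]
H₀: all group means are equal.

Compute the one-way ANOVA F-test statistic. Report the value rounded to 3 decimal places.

test statistic = 0.227

Group means [45.18, 46.00, 46.62], grand mean 45.846
SSB = Σnᵢ(x̄ᵢ−x̄)² = 9.873; SSW = ΣΣ(x−x̄ᵢ)² = 499.511
MSB = 9.873/2 = 4.9366; MSW = 499.511/23 = 21.7179
F = MSB/MSW = 0.2273
df = (2, 23)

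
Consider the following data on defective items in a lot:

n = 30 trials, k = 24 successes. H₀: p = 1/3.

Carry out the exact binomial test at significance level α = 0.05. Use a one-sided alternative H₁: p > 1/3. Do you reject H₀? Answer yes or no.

reject H₀: yes

Exact binomial: n=30, k=24, p₀=1/3=0.3333
P(X≥24) from Σ C(n,i)·p₀^i·(1−p₀)^(n−i)
p-value (one-sided, H₁ greater) = 0.00000
At α=0.05: p < α → reject H₀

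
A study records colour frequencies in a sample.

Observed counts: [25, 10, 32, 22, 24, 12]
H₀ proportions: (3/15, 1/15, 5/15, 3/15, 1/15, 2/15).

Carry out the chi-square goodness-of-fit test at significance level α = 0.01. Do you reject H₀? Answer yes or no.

n = 125; E_i = n·p_i = [25.00, 8.33, 41.67, 25.00, 8.33, 16.67]
χ² = (25−25.00)²/25.00 + (10−8.33)²/8.33 + (32−41.67)²/41.67 + (22−25.00)²/25.00 + (24−8.33)²/8.33 + (12−16.67)²/16.67 = 33.6960
df = 5
p-value (upper-tail) = 0.00000
At α=0.01: p < α → reject H₀

reject H₀: yes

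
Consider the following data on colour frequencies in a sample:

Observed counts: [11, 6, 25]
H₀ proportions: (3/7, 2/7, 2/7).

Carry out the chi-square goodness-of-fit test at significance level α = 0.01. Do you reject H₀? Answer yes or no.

n = 42; E_i = n·p_i = [18.00, 12.00, 12.00]
χ² = (11−18.00)²/18.00 + (6−12.00)²/12.00 + (25−12.00)²/12.00 = 19.8056
df = 2
p-value (upper-tail) = 0.00005
At α=0.01: p < α → reject H₀

reject H₀: yes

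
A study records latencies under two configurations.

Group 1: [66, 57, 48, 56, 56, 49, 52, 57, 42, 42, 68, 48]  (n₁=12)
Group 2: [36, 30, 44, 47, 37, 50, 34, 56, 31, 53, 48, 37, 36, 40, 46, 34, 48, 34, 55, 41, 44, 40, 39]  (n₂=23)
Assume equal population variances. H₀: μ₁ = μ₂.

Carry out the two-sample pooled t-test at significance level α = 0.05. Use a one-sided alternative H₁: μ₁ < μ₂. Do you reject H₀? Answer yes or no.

reject H₀: no

x̄₁=53.417, s₁=8.262, n₁=12
x̄₂=41.739, s₂=7.587, n₂=23
s_p² = [11·8.262² + 22·7.587²]/33 = 61.1319
SE = √(s_p²·(1/12+1/23)) = 2.7843
t = (53.417−41.739)/2.7843 = 4.1941
df = 33
p-value (one-sided, H₁ less) = 0.99990
At α=0.05: p ≥ α → fail to reject H₀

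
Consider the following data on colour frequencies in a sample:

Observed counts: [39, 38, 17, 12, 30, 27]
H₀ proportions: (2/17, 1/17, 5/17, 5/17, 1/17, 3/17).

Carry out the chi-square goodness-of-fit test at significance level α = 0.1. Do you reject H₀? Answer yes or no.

reject H₀: yes

n = 163; E_i = n·p_i = [19.18, 9.59, 47.94, 47.94, 9.59, 28.76]
χ² = (39−19.18)²/19.18 + (38−9.59)²/9.59 + (17−47.94)²/47.94 + (12−47.94)²/47.94 + (30−9.59)²/9.59 + (27−28.76)²/28.76 = 195.1577
df = 5
p-value (upper-tail) = 0.00000
At α=0.1: p < α → reject H₀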